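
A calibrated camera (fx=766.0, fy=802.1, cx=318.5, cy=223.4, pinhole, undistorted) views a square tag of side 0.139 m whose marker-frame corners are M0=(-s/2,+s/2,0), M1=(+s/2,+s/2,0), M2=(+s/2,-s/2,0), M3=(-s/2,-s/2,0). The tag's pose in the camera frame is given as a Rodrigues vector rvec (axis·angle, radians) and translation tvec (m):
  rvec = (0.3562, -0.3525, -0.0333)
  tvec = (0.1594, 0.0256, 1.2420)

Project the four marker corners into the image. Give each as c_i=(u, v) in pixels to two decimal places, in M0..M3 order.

c0=(375.26, 286.14) c1=(450.75, 275.82) c2=(458.43, 193.64) c3=(380.19, 201.21)

Intrinsics K: fx=766.0, fy=802.1, cx=318.5, cy=223.4
Marker side s = 0.139 m; corners in marker frame (Z=0):
  M0 = (-0.0695, +0.0695, 0)
  M1 = (+0.0695, +0.0695, 0)
  M2 = (+0.0695, -0.0695, 0)
  M3 = (-0.0695, -0.0695, 0)
rvec = (0.3562, -0.3525, -0.0333), |rvec| = θ = 0.50224 rad = 28.776°
Rodrigues: sinθ=0.48139, 1−cosθ=0.12349; R = I + sinθ·[k]× + (1−cosθ)·[k]×²:
    [+0.93862 -0.02955 -0.34367]
    [-0.09339 +0.93734 -0.33567]
    [+0.33206 +0.34716 +0.87705]
t = (0.1594, 0.0256, 1.2420) m
M0: Pc = R·M0+t = (+0.09211, +0.09724, +1.24305); u = 766.0·(+0.09211)/1.24305 + 318.5 = 375.2616, v = 802.1·(+0.09724)/1.24305 + 223.4 = 286.1431
M1: Pc = R·M1+t = (+0.22258, +0.08425, +1.28921); u = 766.0·(+0.22258)/1.28921 + 318.5 = 450.7493, v = 802.1·(+0.08425)/1.28921 + 223.4 = 275.8203
M2: Pc = R·M2+t = (+0.22669, -0.04604, +1.24095); u = 766.0·(+0.22669)/1.24095 + 318.5 = 458.4277, v = 802.1·(-0.04604)/1.24095 + 223.4 = 193.6444
M3: Pc = R·M3+t = (+0.09622, -0.03305, +1.19479); u = 766.0·(+0.09622)/1.19479 + 318.5 = 380.1878, v = 802.1·(-0.03305)/1.19479 + 223.4 = 201.2095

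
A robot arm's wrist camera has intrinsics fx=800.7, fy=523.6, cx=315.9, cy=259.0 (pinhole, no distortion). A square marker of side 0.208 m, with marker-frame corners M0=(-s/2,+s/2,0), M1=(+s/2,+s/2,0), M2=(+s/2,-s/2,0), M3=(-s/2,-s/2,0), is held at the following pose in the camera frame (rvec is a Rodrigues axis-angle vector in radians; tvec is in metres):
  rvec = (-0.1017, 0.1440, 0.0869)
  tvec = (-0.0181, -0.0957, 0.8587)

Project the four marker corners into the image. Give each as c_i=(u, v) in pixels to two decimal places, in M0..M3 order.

Intrinsics K: fx=800.7, fy=523.6, cx=315.9, cy=259.0
Marker side s = 0.208 m; corners in marker frame (Z=0):
  M0 = (-0.1040, +0.1040, 0)
  M1 = (+0.1040, +0.1040, 0)
  M2 = (+0.1040, -0.1040, 0)
  M3 = (-0.1040, -0.1040, 0)
rvec = (-0.1017, 0.1440, 0.0869), |rvec| = θ = 0.19655 rad = 11.261°
Rodrigues: sinθ=0.19528, 1−cosθ=0.01925; R = I + sinθ·[k]× + (1−cosθ)·[k]×²:
    [+0.98590 -0.09364 +0.13867]
    [+0.07904 +0.99108 +0.10728]
    [-0.14748 -0.09481 +0.98451]
t = (-0.0181, -0.0957, 0.8587) m
M0: Pc = R·M0+t = (-0.13037, -0.00085, +0.86418); u = 800.7·(-0.13037)/0.86418 + 315.9 = 195.1040, v = 523.6·(-0.00085)/0.86418 + 259.0 = 258.4862
M1: Pc = R·M1+t = (+0.07470, +0.01559, +0.83350); u = 800.7·(+0.07470)/0.83350 + 315.9 = 387.6556, v = 523.6·(+0.01559)/0.83350 + 259.0 = 268.7954
M2: Pc = R·M2+t = (+0.09417, -0.19055, +0.85322); u = 800.7·(+0.09417)/0.85322 + 315.9 = 404.2753, v = 523.6·(-0.19055)/0.85322 + 259.0 = 142.0633
M3: Pc = R·M3+t = (-0.11090, -0.20699, +0.88390); u = 800.7·(-0.11090)/0.88390 + 315.9 = 215.4430, v = 523.6·(-0.20699)/0.88390 + 259.0 = 136.3824

c0=(195.10, 258.49) c1=(387.66, 268.80) c2=(404.28, 142.06) c3=(215.44, 136.38)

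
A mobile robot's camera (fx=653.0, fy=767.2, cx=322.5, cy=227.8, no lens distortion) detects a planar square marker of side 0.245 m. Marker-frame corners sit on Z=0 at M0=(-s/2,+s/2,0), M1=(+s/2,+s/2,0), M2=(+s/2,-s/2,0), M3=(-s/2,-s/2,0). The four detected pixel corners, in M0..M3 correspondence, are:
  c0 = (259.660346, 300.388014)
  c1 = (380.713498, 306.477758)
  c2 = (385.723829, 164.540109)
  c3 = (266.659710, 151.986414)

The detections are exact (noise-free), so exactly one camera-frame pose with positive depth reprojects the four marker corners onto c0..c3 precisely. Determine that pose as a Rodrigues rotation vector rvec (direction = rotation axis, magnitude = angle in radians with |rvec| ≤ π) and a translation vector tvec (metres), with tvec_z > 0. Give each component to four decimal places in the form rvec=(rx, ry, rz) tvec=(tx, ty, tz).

rvec=(-0.0691, -0.2441, 0.0574) tvec=(0.0041, 0.0044, 1.2906)

Intrinsics K: fx=653.0, fy=767.2, cx=322.5, cy=227.8
Marker side s = 0.245 m; corners in marker frame (Z=0):
  M0 = (-0.1225, +0.1225, 0)
  M1 = (+0.1225, +0.1225, 0)
  M2 = (+0.1225, -0.1225, 0)
  M3 = (-0.1225, -0.1225, 0)
Detected image corners:
  c0 = (259.660346, 300.388014) px
  c1 = (380.713498, 306.477758) px
  c2 = (385.723829, 164.540109) px
  c3 = (266.659710, 151.986414) px
Planar DLT: solve 8×8 A·h = b for H (H[2,2]=1):
  H  [+549.95423 -43.27342 +324.57481]
  H  [+80.96185 +578.76079 +230.43521]
  H  [+0.18549 -0.05834 +1.00000]
B = K⁻¹H; ‖b₁‖=0.774812, ‖b₂‖=0.774812; λ = 2/(‖b₁‖+‖b₂‖) = 1.290635, sign → tz>0 ⇒ λ=+1.290635
r₁ = λ·B[:,0] = (+0.96874,+0.06512,+0.23940); r₂ = λ·B[:,1] = (-0.04834,+0.99599,-0.07530)
r₃ = r₁×r₂ = (-0.24334,+0.06137,+0.96800); SVD([r₁ r₂ r₃]) → R = UVᵀ:
  R  [+0.96874 -0.04834 -0.24334]
  R  [+0.06512 +0.99599 +0.06137]
  R  [+0.23940 -0.07530 +0.96800]
t = (+0.00410, +0.00443, +1.29064) m
tr R = 2.932721; θ = arccos((tr R − 1)/2) = 0.260115 rad = 14.903°
axis k = ((R−Rᵀ)₃₂, (R−Rᵀ)₁₃, (R−Rᵀ)₂₁) / (2 sinθ) = (-0.265705, -0.938483, +0.220567)
rvec = θ·k = (-0.069114, -0.244113, +0.057373)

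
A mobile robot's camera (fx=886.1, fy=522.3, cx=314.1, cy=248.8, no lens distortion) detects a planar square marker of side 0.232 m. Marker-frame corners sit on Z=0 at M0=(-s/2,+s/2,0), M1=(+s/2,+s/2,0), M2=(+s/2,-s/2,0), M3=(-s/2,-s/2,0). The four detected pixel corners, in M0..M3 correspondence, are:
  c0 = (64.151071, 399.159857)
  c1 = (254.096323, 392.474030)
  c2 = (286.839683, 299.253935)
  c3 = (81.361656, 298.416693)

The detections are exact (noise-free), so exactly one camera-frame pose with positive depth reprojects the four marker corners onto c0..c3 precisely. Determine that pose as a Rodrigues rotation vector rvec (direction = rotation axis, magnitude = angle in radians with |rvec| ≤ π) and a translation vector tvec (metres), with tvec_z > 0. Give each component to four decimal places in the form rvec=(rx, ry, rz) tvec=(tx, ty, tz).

rvec=(0.4391, -0.3497, 0.1223) tvec=(-0.1619, 0.1988, 1.0318)

Intrinsics K: fx=886.1, fy=522.3, cx=314.1, cy=248.8
Marker side s = 0.232 m; corners in marker frame (Z=0):
  M0 = (-0.1160, +0.1160, 0)
  M1 = (+0.1160, +0.1160, 0)
  M2 = (+0.1160, -0.1160, 0)
  M3 = (-0.1160, -0.1160, 0)
Detected image corners:
  c0 = (64.151071, 399.159857) px
  c1 = (254.096323, 392.474030) px
  c2 = (286.839683, 299.253935) px
  c3 = (81.361656, 298.416693) px
Planar DLT: solve 8×8 A·h = b for H (H[2,2]=1):
  H  [+910.07978 -43.39018 +175.02474]
  H  [+106.81317 +550.16663 +349.41804]
  H  [+0.34589 +0.38233 +1.00000]
B = K⁻¹H; ‖b₁‖=0.969151, ‖b₂‖=0.969151; λ = 2/(‖b₁‖+‖b₂‖) = 1.031831, sign → tz>0 ⇒ λ=+1.031831
r₁ = λ·B[:,0] = (+0.93324,+0.04100,+0.35690); r₂ = λ·B[:,1] = (-0.19037,+0.89896,+0.39450)
r₃ = r₁×r₂ = (-0.30466,-0.43610,+0.84675); SVD([r₁ r₂ r₃]) → R = UVᵀ:
  R  [+0.93324 -0.19037 -0.30466]
  R  [+0.04100 +0.89896 -0.43610]
  R  [+0.35690 +0.39450 +0.84675]
t = (-0.16195, +0.19878, +1.03183) m
tr R = 2.678957; θ = arccos((tr R − 1)/2) = 0.574473 rad = 32.915°
axis k = ((R−Rᵀ)₃₂, (R−Rᵀ)₁₃, (R−Rᵀ)₂₁) / (2 sinθ) = (+0.764276, -0.608736, +0.212894)
rvec = θ·k = (+0.439056, -0.349702, +0.122302)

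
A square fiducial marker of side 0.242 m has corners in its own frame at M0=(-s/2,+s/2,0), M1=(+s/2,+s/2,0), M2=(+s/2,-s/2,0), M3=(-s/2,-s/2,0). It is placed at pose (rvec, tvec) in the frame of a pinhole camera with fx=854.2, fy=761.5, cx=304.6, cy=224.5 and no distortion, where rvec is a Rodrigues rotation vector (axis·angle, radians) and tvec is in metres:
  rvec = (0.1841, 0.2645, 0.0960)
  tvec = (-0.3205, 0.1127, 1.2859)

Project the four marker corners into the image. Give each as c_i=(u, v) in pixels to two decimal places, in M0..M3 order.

Intrinsics K: fx=854.2, fy=761.5, cx=304.6, cy=224.5
Marker side s = 0.242 m; corners in marker frame (Z=0):
  M0 = (-0.1210, +0.1210, 0)
  M1 = (+0.1210, +0.1210, 0)
  M2 = (+0.1210, -0.1210, 0)
  M3 = (-0.1210, -0.1210, 0)
rvec = (0.1841, 0.2645, 0.0960), |rvec| = θ = 0.33626 rad = 19.266°
Rodrigues: sinθ=0.32996, 1−cosθ=0.05600; R = I + sinθ·[k]× + (1−cosθ)·[k]×²:
    [+0.96078 -0.07008 +0.26830]
    [+0.11832 +0.97865 -0.16807]
    [-0.25079 +0.19323 +0.94856]
t = (-0.3205, 0.1127, 1.2859) m
M0: Pc = R·M0+t = (-0.44523, +0.21680, +1.33963); u = 854.2·(-0.44523)/1.33963 + 304.6 = 20.7002, v = 761.5·(+0.21680)/1.33963 + 224.5 = 347.7381
M1: Pc = R·M1+t = (-0.21273, +0.24543, +1.27893); u = 854.2·(-0.21273)/1.27893 + 304.6 = 162.5210, v = 761.5·(+0.24543)/1.27893 + 224.5 = 370.6351
M2: Pc = R·M2+t = (-0.19577, +0.00860, +1.23217); u = 854.2·(-0.19577)/1.23217 + 304.6 = 168.8865, v = 761.5·(+0.00860)/1.23217 + 224.5 = 229.8151
M3: Pc = R·M3+t = (-0.42827, -0.02003, +1.29287); u = 854.2·(-0.42827)/1.29287 + 304.6 = 21.6375, v = 761.5·(-0.02003)/1.29287 + 224.5 = 212.7005

c0=(20.70, 347.74) c1=(162.52, 370.64) c2=(168.89, 229.82) c3=(21.64, 212.70)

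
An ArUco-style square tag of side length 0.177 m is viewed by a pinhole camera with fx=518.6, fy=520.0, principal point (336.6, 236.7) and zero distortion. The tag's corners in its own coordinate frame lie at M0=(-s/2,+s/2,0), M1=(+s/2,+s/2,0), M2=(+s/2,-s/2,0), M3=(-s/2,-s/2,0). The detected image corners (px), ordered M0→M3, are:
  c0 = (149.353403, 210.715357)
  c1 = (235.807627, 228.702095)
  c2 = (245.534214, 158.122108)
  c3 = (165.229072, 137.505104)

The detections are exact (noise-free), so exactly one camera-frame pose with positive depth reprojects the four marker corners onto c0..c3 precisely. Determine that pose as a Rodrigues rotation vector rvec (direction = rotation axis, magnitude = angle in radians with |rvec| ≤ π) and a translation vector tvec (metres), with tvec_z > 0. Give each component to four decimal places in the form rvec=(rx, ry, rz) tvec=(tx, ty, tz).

rvec=(-0.4094, -0.3873, 0.1292) tvec=(-0.2923, -0.1152, 1.1125)

Intrinsics K: fx=518.6, fy=520.0, cx=336.6, cy=236.7
Marker side s = 0.177 m; corners in marker frame (Z=0):
  M0 = (-0.0885, +0.0885, 0)
  M1 = (+0.0885, +0.0885, 0)
  M2 = (+0.0885, -0.0885, 0)
  M3 = (-0.0885, -0.0885, 0)
Detected image corners:
  c0 = (149.353403, 210.715357) px
  c1 = (235.807627, 228.702095) px
  c2 = (245.534214, 158.122108) px
  c3 = (165.229072, 137.505104) px
Planar DLT: solve 8×8 A·h = b for H (H[2,2]=1):
  H  [+531.38035 -145.41260 +200.31928]
  H  [+165.51378 +338.05234 +182.84638]
  H  [+0.30594 -0.36968 +1.00000]
B = K⁻¹H; ‖b₁‖=0.898913, ‖b₂‖=0.898913; λ = 2/(‖b₁‖+‖b₂‖) = 1.112454, sign → tz>0 ⇒ λ=+1.112454
r₁ = λ·B[:,0] = (+0.91896,+0.19917,+0.34035); r₂ = λ·B[:,1] = (-0.04500,+0.91041,-0.41126)
r₃ = r₁×r₂ = (-0.39176,+0.36262,+0.84559); SVD([r₁ r₂ r₃]) → R = UVᵀ:
  R  [+0.91896 -0.04500 -0.39176]
  R  [+0.19917 +0.91041 +0.36262]
  R  [+0.34035 -0.41126 +0.84559]
t = (-0.29234, -0.11521, +1.11245) m
tr R = 2.674968; θ = arccos((tr R − 1)/2) = 0.578134 rad = 33.125°
axis k = ((R−Rᵀ)₃₂, (R−Rᵀ)₁₃, (R−Rᵀ)₂₁) / (2 sinθ) = (-0.708075, -0.669866, +0.223404)
rvec = θ·k = (-0.409362, -0.387272, +0.129157)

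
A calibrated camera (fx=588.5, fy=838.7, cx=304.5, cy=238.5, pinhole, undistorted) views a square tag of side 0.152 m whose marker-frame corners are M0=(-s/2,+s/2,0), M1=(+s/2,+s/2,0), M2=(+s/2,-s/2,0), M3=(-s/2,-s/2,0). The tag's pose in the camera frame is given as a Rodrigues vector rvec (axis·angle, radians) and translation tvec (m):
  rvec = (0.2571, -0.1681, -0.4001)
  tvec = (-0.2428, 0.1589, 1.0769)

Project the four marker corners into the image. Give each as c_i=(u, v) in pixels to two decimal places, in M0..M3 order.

c0=(150.98, 436.48) c1=(226.70, 386.86) c2=(193.15, 286.24) c3=(113.82, 336.25)

Intrinsics K: fx=588.5, fy=838.7, cx=304.5, cy=238.5
Marker side s = 0.152 m; corners in marker frame (Z=0):
  M0 = (-0.0760, +0.0760, 0)
  M1 = (+0.0760, +0.0760, 0)
  M2 = (+0.0760, -0.0760, 0)
  M3 = (-0.0760, -0.0760, 0)
rvec = (0.2571, -0.1681, -0.4001), |rvec| = θ = 0.50442 rad = 28.901°
Rodrigues: sinθ=0.48330, 1−cosθ=0.12454; R = I + sinθ·[k]× + (1−cosθ)·[k]×²:
    [+0.90781 +0.36219 -0.21141]
    [-0.40450 +0.88929 -0.21341]
    [+0.11071 +0.27926 +0.95381]
t = (-0.2428, 0.1589, 1.0769) m
M0: Pc = R·M0+t = (-0.28427, +0.25723, +1.08971); u = 588.5·(-0.28427)/1.08971 + 304.5 = 150.9810, v = 838.7·(+0.25723)/1.08971 + 238.5 = 436.4768
M1: Pc = R·M1+t = (-0.14628, +0.19574, +1.10654); u = 588.5·(-0.14628)/1.10654 + 304.5 = 226.7027, v = 838.7·(+0.19574)/1.10654 + 238.5 = 386.8639
M2: Pc = R·M2+t = (-0.20133, +0.06057, +1.06409); u = 588.5·(-0.20133)/1.06409 + 304.5 = 193.1519, v = 838.7·(+0.06057)/1.06409 + 238.5 = 286.2419
M3: Pc = R·M3+t = (-0.33932, +0.12206, +1.04726); u = 588.5·(-0.33932)/1.04726 + 304.5 = 113.8219, v = 838.7·(+0.12206)/1.04726 + 238.5 = 336.2488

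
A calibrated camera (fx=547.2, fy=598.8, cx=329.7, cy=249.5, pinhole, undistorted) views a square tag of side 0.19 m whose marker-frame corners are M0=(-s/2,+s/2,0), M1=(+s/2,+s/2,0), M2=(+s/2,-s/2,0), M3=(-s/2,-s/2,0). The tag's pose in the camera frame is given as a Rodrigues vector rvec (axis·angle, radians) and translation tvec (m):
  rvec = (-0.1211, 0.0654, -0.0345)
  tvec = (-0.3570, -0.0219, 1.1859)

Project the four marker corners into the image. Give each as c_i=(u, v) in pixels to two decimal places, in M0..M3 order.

Intrinsics K: fx=547.2, fy=598.8, cx=329.7, cy=249.5
Marker side s = 0.19 m; corners in marker frame (Z=0):
  M0 = (-0.0950, +0.0950, 0)
  M1 = (+0.0950, +0.0950, 0)
  M2 = (+0.0950, -0.0950, 0)
  M3 = (-0.0950, -0.0950, 0)
rvec = (-0.1211, 0.0654, -0.0345), |rvec| = θ = 0.14189 rad = 8.130°
Rodrigues: sinθ=0.14141, 1−cosθ=0.01005; R = I + sinθ·[k]× + (1−cosθ)·[k]×²:
    [+0.99727 +0.03043 +0.06727]
    [-0.03834 +0.99209 +0.11957]
    [-0.06310 -0.12182 +0.99054]
t = (-0.3570, -0.0219, 1.1859) m
M0: Pc = R·M0+t = (-0.44885, +0.07599, +1.18032); u = 547.2·(-0.44885)/1.18032 + 329.7 = 121.6120, v = 598.8·(+0.07599)/1.18032 + 249.5 = 288.0513
M1: Pc = R·M1+t = (-0.25937, +0.06871, +1.16833); u = 547.2·(-0.25937)/1.16833 + 329.7 = 208.2224, v = 598.8·(+0.06871)/1.16833 + 249.5 = 284.7136
M2: Pc = R·M2+t = (-0.26515, -0.11979, +1.19148); u = 547.2·(-0.26515)/1.19148 + 329.7 = 207.9268, v = 598.8·(-0.11979)/1.19148 + 249.5 = 189.2972
M3: Pc = R·M3+t = (-0.45463, -0.11251, +1.20347); u = 547.2·(-0.45463)/1.20347 + 329.7 = 122.9852, v = 598.8·(-0.11251)/1.20347 + 249.5 = 193.5212

c0=(121.61, 288.05) c1=(208.22, 284.71) c2=(207.93, 189.30) c3=(122.99, 193.52)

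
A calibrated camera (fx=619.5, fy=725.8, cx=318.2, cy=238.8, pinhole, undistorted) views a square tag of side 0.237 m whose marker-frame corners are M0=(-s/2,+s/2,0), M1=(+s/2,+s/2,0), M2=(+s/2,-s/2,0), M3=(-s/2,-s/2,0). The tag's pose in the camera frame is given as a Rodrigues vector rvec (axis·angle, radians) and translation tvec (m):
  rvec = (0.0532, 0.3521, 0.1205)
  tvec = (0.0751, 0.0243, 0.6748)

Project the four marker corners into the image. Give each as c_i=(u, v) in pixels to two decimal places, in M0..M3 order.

c0=(277.00, 365.89) c1=(484.51, 415.80) c2=(514.55, 148.17) c3=(298.52, 127.62)

Intrinsics K: fx=619.5, fy=725.8, cx=318.2, cy=238.8
Marker side s = 0.237 m; corners in marker frame (Z=0):
  M0 = (-0.1185, +0.1185, 0)
  M1 = (+0.1185, +0.1185, 0)
  M2 = (+0.1185, -0.1185, 0)
  M3 = (-0.1185, -0.1185, 0)
rvec = (0.0532, 0.3521, 0.1205), |rvec| = θ = 0.37593 rad = 21.539°
Rodrigues: sinθ=0.36714, 1−cosθ=0.06983; R = I + sinθ·[k]× + (1−cosθ)·[k]×²:
    [+0.93156 -0.10843 +0.34703]
    [+0.12694 +0.99143 -0.03099]
    [-0.34070 +0.07292 +0.93734]
t = (0.0751, 0.0243, 0.6748) m
M0: Pc = R·M0+t = (-0.04814, +0.12674, +0.72381); u = 619.5·(-0.04814)/0.72381 + 318.2 = 276.9988, v = 725.8·(+0.12674)/0.72381 + 238.8 = 365.8897
M1: Pc = R·M1+t = (+0.17264, +0.15683, +0.64307); u = 619.5·(+0.17264)/0.64307 + 318.2 = 484.5146, v = 725.8·(+0.15683)/0.64307 + 238.8 = 415.8020
M2: Pc = R·M2+t = (+0.19834, -0.07814, +0.62579); u = 619.5·(+0.19834)/0.62579 + 318.2 = 514.5464, v = 725.8·(-0.07814)/0.62579 + 238.8 = 148.1694
M3: Pc = R·M3+t = (-0.02244, -0.10823, +0.70653); u = 619.5·(-0.02244)/0.70653 + 318.2 = 298.5225, v = 725.8·(-0.10823)/0.70653 + 238.8 = 127.6223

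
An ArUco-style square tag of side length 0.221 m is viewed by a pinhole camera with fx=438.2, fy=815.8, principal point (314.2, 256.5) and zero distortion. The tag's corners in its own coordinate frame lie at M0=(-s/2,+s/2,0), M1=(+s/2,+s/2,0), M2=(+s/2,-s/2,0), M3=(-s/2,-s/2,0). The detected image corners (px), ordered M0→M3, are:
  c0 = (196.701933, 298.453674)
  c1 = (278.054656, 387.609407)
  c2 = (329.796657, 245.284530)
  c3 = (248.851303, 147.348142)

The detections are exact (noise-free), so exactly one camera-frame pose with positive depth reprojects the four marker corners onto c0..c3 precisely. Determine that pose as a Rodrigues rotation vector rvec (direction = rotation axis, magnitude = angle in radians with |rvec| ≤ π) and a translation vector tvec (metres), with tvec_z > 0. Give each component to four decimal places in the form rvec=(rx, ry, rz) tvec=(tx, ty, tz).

rvec=(0.1663, -0.1693, 0.5786) tvec=(-0.1160, 0.0187, 1.0118)

Intrinsics K: fx=438.2, fy=815.8, cx=314.2, cy=256.5
Marker side s = 0.221 m; corners in marker frame (Z=0):
  M0 = (-0.1105, +0.1105, 0)
  M1 = (+0.1105, +0.1105, 0)
  M2 = (+0.1105, -0.1105, 0)
  M3 = (-0.1105, -0.1105, 0)
Detected image corners:
  c0 = (196.701933, 298.453674) px
  c1 = (278.054656, 387.609407) px
  c2 = (329.796657, 245.284530) px
  c3 = (248.851303, 147.348142) px
Planar DLT: solve 8×8 A·h = b for H (H[2,2]=1):
  H  [+420.55593 -206.85588 +263.95247]
  H  [+477.68633 +692.27318 +271.58819]
  H  [+0.20260 +0.10697 +1.00000]
B = K⁻¹H; ‖b₁‖=0.988293, ‖b₂‖=0.988293; λ = 2/(‖b₁‖+‖b₂‖) = 1.011846, sign → tz>0 ⇒ λ=+1.011846
r₁ = λ·B[:,0] = (+0.82411,+0.52802,+0.20500); r₂ = λ·B[:,1] = (-0.55526,+0.82460,+0.10824)
r₃ = r₁×r₂ = (-0.11189,-0.20303,+0.97276); SVD([r₁ r₂ r₃]) → R = UVᵀ:
  R  [+0.82411 -0.55526 -0.11189]
  R  [+0.52802 +0.82460 -0.20303]
  R  [+0.20500 +0.10824 +0.97276]
t = (-0.11603, +0.01871, +1.01185) m
tr R = 2.621475; θ = arccos((tr R − 1)/2) = 0.625386 rad = 35.832°
axis k = ((R−Rᵀ)₃₂, (R−Rᵀ)₁₃, (R−Rᵀ)₂₁) / (2 sinθ) = (+0.265860, -0.270655, +0.925238)
rvec = θ·k = (+0.166265, -0.169264, +0.578631)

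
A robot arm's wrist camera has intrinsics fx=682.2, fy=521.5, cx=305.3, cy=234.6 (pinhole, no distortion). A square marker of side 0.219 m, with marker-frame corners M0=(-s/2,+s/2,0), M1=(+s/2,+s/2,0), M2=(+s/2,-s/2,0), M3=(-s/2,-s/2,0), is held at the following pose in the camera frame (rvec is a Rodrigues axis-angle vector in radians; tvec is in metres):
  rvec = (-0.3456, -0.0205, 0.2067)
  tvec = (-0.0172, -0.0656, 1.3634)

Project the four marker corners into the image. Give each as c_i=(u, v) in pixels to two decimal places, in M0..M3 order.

c0=(230.29, 239.60) c1=(340.49, 257.26) c2=(359.73, 180.94) c3=(255.32, 164.40)

Intrinsics K: fx=682.2, fy=521.5, cx=305.3, cy=234.6
Marker side s = 0.219 m; corners in marker frame (Z=0):
  M0 = (-0.1095, +0.1095, 0)
  M1 = (+0.1095, +0.1095, 0)
  M2 = (+0.1095, -0.1095, 0)
  M3 = (-0.1095, -0.1095, 0)
rvec = (-0.3456, -0.0205, 0.2067), |rvec| = θ = 0.40322 rad = 23.103°
Rodrigues: sinθ=0.39238, 1−cosθ=0.08020; R = I + sinθ·[k]× + (1−cosθ)·[k]×²:
    [+0.97872 -0.19765 -0.05519]
    [+0.20464 +0.92001 +0.33422]
    [-0.01529 -0.33840 +0.94088]
t = (-0.0172, -0.0656, 1.3634) m
M0: Pc = R·M0+t = (-0.14601, +0.01273, +1.32802); u = 682.2·(-0.14601)/1.32802 + 305.3 = 230.2939, v = 521.5·(+0.01273)/1.32802 + 234.6 = 239.6002
M1: Pc = R·M1+t = (+0.06833, +0.05755, +1.32467); u = 682.2·(+0.06833)/1.32467 + 305.3 = 340.4881, v = 521.5·(+0.05755)/1.32467 + 234.6 = 257.2561
M2: Pc = R·M2+t = (+0.11161, -0.14393, +1.39878); u = 682.2·(+0.11161)/1.39878 + 305.3 = 359.7345, v = 521.5·(-0.14393)/1.39878 + 234.6 = 180.9382
M3: Pc = R·M3+t = (-0.10273, -0.18875, +1.40213); u = 682.2·(-0.10273)/1.40213 + 305.3 = 255.3186, v = 521.5·(-0.18875)/1.40213 + 234.6 = 164.3977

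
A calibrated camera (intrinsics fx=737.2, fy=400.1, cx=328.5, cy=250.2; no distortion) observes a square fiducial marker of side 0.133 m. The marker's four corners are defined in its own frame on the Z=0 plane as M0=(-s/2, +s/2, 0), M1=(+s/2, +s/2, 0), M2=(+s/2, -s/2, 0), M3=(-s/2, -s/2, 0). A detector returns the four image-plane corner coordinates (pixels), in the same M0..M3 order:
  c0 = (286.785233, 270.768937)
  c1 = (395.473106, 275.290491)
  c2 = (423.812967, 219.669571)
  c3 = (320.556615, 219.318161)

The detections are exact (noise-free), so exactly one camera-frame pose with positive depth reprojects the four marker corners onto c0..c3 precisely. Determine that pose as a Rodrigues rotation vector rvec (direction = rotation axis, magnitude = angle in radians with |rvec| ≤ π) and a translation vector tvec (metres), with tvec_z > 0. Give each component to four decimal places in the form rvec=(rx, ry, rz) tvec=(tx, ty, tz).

Intrinsics K: fx=737.2, fy=400.1, cx=328.5, cy=250.2
Marker side s = 0.133 m; corners in marker frame (Z=0):
  M0 = (-0.0665, +0.0665, 0)
  M1 = (+0.0665, +0.0665, 0)
  M2 = (+0.0665, -0.0665, 0)
  M3 = (-0.0665, -0.0665, 0)
Detected image corners:
  c0 = (286.785233, 270.768937) px
  c1 = (395.473106, 275.290491) px
  c2 = (423.812967, 219.669571) px
  c3 = (320.556615, 219.318161) px
Planar DLT: solve 8×8 A·h = b for H (H[2,2]=1):
  H  [+596.07451 -430.30699 +355.24906]
  H  [-120.32180 +266.57717 +245.23791]
  H  [-0.56066 -0.54967 +1.00000]
B = K⁻¹H; ‖b₁‖=1.198760, ‖b₂‖=1.198760; λ = 2/(‖b₁‖+‖b₂‖) = 0.834195, sign → tz>0 ⇒ λ=+0.834195
r₁ = λ·B[:,0] = (+0.88291,+0.04160,-0.46770); r₂ = λ·B[:,1] = (-0.28260,+0.84255,-0.45853)
r₃ = r₁×r₂ = (+0.37498,+0.53701,+0.75565); SVD([r₁ r₂ r₃]) → R = UVᵀ:
  R  [+0.88291 -0.28260 +0.37498]
  R  [+0.04160 +0.84255 +0.53701]
  R  [-0.46770 -0.45853 +0.75565]
t = (+0.03027, -0.01035, +0.83420) m
tr R = 2.481105; θ = arccos((tr R − 1)/2) = 0.736904 rad = 42.222°
axis k = ((R−Rᵀ)₃₂, (R−Rᵀ)₁₃, (R−Rᵀ)₂₁) / (2 sinθ) = (-0.740738, +0.626992, +0.241222)
rvec = θ·k = (-0.545853, +0.462033, +0.177758)

rvec=(-0.5459, 0.4620, 0.1778) tvec=(0.0303, -0.0103, 0.8342)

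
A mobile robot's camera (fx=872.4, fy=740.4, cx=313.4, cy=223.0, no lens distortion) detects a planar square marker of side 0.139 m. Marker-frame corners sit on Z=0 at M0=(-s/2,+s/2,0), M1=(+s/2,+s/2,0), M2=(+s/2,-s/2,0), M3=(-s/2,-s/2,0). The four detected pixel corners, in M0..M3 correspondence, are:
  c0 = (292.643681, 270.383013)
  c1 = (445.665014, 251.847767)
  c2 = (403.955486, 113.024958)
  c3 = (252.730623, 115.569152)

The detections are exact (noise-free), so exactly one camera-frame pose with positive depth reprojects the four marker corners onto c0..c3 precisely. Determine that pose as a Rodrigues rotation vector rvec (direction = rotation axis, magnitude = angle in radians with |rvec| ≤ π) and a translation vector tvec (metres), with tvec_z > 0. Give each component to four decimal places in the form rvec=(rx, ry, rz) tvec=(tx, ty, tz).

rvec=(-0.2487, -0.5189, -0.1636) tvec=(0.0298, -0.0333, 0.6663)

Intrinsics K: fx=872.4, fy=740.4, cx=313.4, cy=223.0
Marker side s = 0.139 m; corners in marker frame (Z=0):
  M0 = (-0.0695, +0.0695, 0)
  M1 = (+0.0695, +0.0695, 0)
  M2 = (+0.0695, -0.0695, 0)
  M3 = (-0.0695, -0.0695, 0)
Detected image corners:
  c0 = (292.643681, 270.383013) px
  c1 = (445.665014, 251.847767) px
  c2 = (403.955486, 113.024958) px
  c3 = (252.730623, 115.569152) px
Planar DLT: solve 8×8 A·h = b for H (H[2,2]=1):
  H  [+1360.30201 +192.95194 +352.37030]
  H  [+68.51246 +998.83815 +185.94933]
  H  [+0.76279 -0.28960 +1.00000]
B = K⁻¹H; ‖b₁‖=1.500838, ‖b₂‖=1.500838; λ = 2/(‖b₁‖+‖b₂‖) = 0.666294, sign → tz>0 ⇒ λ=+0.666294
r₁ = λ·B[:,0] = (+0.85635,-0.09142,+0.50824); r₂ = λ·B[:,1] = (+0.21668,+0.95698,-0.19296)
r₃ = r₁×r₂ = (-0.46874,+0.27537,+0.83932); SVD([r₁ r₂ r₃]) → R = UVᵀ:
  R  [+0.85635 +0.21668 -0.46874]
  R  [-0.09142 +0.95698 +0.27537]
  R  [+0.50824 -0.19296 +0.83932]
t = (+0.02976, -0.03334, +0.66629) m
tr R = 2.652651; θ = arccos((tr R − 1)/2) = 0.598245 rad = 34.277°
axis k = ((R−Rᵀ)₃₂, (R−Rᵀ)₁₃, (R−Rᵀ)₂₁) / (2 sinθ) = (-0.415777, -0.867357, -0.273535)
rvec = θ·k = (-0.248736, -0.518892, -0.163641)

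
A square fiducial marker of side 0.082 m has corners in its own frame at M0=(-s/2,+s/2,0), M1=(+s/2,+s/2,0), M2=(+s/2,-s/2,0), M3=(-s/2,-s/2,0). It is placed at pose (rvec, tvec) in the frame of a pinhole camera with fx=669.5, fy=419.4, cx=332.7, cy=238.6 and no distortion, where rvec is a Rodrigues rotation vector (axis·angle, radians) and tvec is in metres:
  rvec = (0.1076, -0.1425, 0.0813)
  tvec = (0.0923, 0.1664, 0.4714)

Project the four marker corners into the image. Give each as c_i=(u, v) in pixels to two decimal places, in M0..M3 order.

c0=(401.46, 420.83) c1=(512.23, 421.53) c2=(525.63, 352.72) c3=(413.22, 350.23)

Intrinsics K: fx=669.5, fy=419.4, cx=332.7, cy=238.6
Marker side s = 0.082 m; corners in marker frame (Z=0):
  M0 = (-0.0410, +0.0410, 0)
  M1 = (+0.0410, +0.0410, 0)
  M2 = (+0.0410, -0.0410, 0)
  M3 = (-0.0410, -0.0410, 0)
rvec = (0.1076, -0.1425, 0.0813), |rvec| = θ = 0.19620 rad = 11.241°
Rodrigues: sinθ=0.19494, 1−cosθ=0.01919; R = I + sinθ·[k]× + (1−cosθ)·[k]×²:
    [+0.98659 -0.08842 -0.13723]
    [+0.07314 +0.99094 -0.11269]
    [+0.14595 +0.10114 +0.98411]
t = (0.0923, 0.1664, 0.4714) m
M0: Pc = R·M0+t = (+0.04822, +0.20403, +0.46956); u = 669.5·(+0.04822)/0.46956 + 332.7 = 401.4586, v = 419.4·(+0.20403)/0.46956 + 238.6 = 420.8335
M1: Pc = R·M1+t = (+0.12912, +0.21003, +0.48153); u = 669.5·(+0.12912)/0.48153 + 332.7 = 512.2297, v = 419.4·(+0.21003)/0.48153 + 238.6 = 421.5278
M2: Pc = R·M2+t = (+0.13638, +0.12877, +0.47324); u = 669.5·(+0.13638)/0.47324 + 332.7 = 525.6333, v = 419.4·(+0.12877)/0.47324 + 238.6 = 352.7209
M3: Pc = R·M3+t = (+0.05548, +0.12277, +0.46127); u = 669.5·(+0.05548)/0.46127 + 332.7 = 413.2184, v = 419.4·(+0.12277)/0.46127 + 238.6 = 350.2289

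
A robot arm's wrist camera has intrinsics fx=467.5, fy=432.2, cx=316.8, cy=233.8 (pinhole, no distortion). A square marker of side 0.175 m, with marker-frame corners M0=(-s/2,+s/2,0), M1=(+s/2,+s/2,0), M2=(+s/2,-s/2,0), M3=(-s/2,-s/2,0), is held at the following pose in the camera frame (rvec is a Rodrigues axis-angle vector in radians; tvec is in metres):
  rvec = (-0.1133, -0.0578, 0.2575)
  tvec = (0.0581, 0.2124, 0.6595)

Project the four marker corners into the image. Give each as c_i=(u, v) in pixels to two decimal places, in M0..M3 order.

c0=(281.80, 417.27) c1=(403.19, 444.98) c2=(430.97, 330.58) c3=(313.69, 302.46)

Intrinsics K: fx=467.5, fy=432.2, cx=316.8, cy=233.8
Marker side s = 0.175 m; corners in marker frame (Z=0):
  M0 = (-0.0875, +0.0875, 0)
  M1 = (+0.0875, +0.0875, 0)
  M2 = (+0.0875, -0.0875, 0)
  M3 = (-0.0875, -0.0875, 0)
rvec = (-0.1133, -0.0578, 0.2575), |rvec| = θ = 0.28720 rad = 16.455°
Rodrigues: sinθ=0.28327, 1−cosθ=0.04096; R = I + sinθ·[k]× + (1−cosθ)·[k]×²:
    [+0.96542 -0.25072 -0.07150]
    [+0.25723 +0.96070 +0.10436]
    [+0.04252 -0.11914 +0.99197]
t = (0.0581, 0.2124, 0.6595) m
M0: Pc = R·M0+t = (-0.04831, +0.27395, +0.64535); u = 467.5·(-0.04831)/0.64535 + 316.8 = 281.8024, v = 432.2·(+0.27395)/0.64535 + 233.8 = 417.2695
M1: Pc = R·M1+t = (+0.12064, +0.31897, +0.65280); u = 467.5·(+0.12064)/0.65280 + 316.8 = 403.1932, v = 432.2·(+0.31897)/0.65280 + 233.8 = 444.9812
M2: Pc = R·M2+t = (+0.16451, +0.15085, +0.67365); u = 467.5·(+0.16451)/0.67365 + 316.8 = 430.9690, v = 432.2·(+0.15085)/0.67365 + 233.8 = 330.5804
M3: Pc = R·M3+t = (-0.00444, +0.10583, +0.66620); u = 467.5·(-0.00444)/0.66620 + 316.8 = 313.6874, v = 432.2·(+0.10583)/0.66620 + 233.8 = 302.4582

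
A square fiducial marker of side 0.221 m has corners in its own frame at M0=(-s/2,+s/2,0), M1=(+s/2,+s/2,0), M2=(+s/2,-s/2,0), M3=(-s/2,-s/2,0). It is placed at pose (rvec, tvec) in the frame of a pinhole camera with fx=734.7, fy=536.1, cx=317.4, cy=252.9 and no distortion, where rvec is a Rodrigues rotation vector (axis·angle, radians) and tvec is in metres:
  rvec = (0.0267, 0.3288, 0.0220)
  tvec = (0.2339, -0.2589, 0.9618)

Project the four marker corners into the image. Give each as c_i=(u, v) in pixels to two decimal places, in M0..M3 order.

c0=(410.96, 171.83) c1=(583.43, 168.92) c2=(588.36, 40.02) c3=(414.40, 52.19)

Intrinsics K: fx=734.7, fy=536.1, cx=317.4, cy=252.9
Marker side s = 0.221 m; corners in marker frame (Z=0):
  M0 = (-0.1105, +0.1105, 0)
  M1 = (+0.1105, +0.1105, 0)
  M2 = (+0.1105, -0.1105, 0)
  M3 = (-0.1105, -0.1105, 0)
rvec = (0.0267, 0.3288, 0.0220), |rvec| = θ = 0.33062 rad = 18.943°
Rodrigues: sinθ=0.32462, 1−cosθ=0.05416; R = I + sinθ·[k]× + (1−cosθ)·[k]×²:
    [+0.94620 -0.01725 +0.32313]
    [+0.02595 +0.99941 -0.02263]
    [-0.32255 +0.02980 +0.94608]
t = (0.2339, -0.2589, 0.9618) m
M0: Pc = R·M0+t = (+0.12744, -0.15133, +1.00073); u = 734.7·(+0.12744)/1.00073 + 317.4 = 410.9607, v = 536.1·(-0.15133)/1.00073 + 252.9 = 171.8299
M1: Pc = R·M1+t = (+0.33655, -0.14560, +0.92945); u = 734.7·(+0.33655)/0.92945 + 317.4 = 583.4302, v = 536.1·(-0.14560)/0.92945 + 252.9 = 168.9203
M2: Pc = R·M2+t = (+0.34036, -0.36647, +0.92287); u = 734.7·(+0.34036)/0.92287 + 317.4 = 588.3640, v = 536.1·(-0.36647)/0.92287 + 252.9 = 40.0163
M3: Pc = R·M3+t = (+0.13125, -0.37220, +0.99415); u = 734.7·(+0.13125)/0.99415 + 317.4 = 414.3981, v = 536.1·(-0.37220)/0.99415 + 252.9 = 52.1881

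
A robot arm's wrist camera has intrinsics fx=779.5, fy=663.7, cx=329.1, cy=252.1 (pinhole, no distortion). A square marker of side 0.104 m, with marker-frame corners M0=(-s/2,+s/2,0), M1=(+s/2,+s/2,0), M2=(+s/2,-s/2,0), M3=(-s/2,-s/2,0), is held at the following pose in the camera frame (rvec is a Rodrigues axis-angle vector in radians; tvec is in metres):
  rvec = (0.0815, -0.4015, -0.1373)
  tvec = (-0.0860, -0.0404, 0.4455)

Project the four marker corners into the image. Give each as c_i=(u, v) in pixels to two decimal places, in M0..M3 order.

Intrinsics K: fx=779.5, fy=663.7, cx=329.1, cy=252.1
Marker side s = 0.104 m; corners in marker frame (Z=0):
  M0 = (-0.0520, +0.0520, 0)
  M1 = (+0.0520, +0.0520, 0)
  M2 = (+0.0520, -0.0520, 0)
  M3 = (-0.0520, -0.0520, 0)
rvec = (0.0815, -0.4015, -0.1373), |rvec| = θ = 0.43208 rad = 24.757°
Rodrigues: sinθ=0.41876, 1−cosθ=0.09190; R = I + sinθ·[k]× + (1−cosθ)·[k]×²:
    [+0.91137 +0.11696 -0.39463]
    [-0.14918 +0.98745 -0.05185]
    [+0.38361 +0.10612 +0.91738]
t = (-0.0860, -0.0404, 0.4455) m
M0: Pc = R·M0+t = (-0.12731, +0.01870, +0.43107); u = 779.5·(-0.12731)/0.43107 + 329.1 = 98.8884, v = 663.7·(+0.01870)/0.43107 + 252.1 = 280.8986
M1: Pc = R·M1+t = (-0.03253, +0.00319, +0.47097); u = 779.5·(-0.03253)/0.47097 + 329.1 = 275.2641, v = 663.7·(+0.00319)/0.47097 + 252.1 = 256.5958
M2: Pc = R·M2+t = (-0.04469, -0.09950, +0.45993); u = 779.5·(-0.04469)/0.45993 + 329.1 = 253.3568, v = 663.7·(-0.09950)/0.45993 + 252.1 = 108.5102
M3: Pc = R·M3+t = (-0.13947, -0.08399, +0.42003); u = 779.5·(-0.13947)/0.42003 + 329.1 = 70.2657, v = 663.7·(-0.08399)/0.42003 + 252.1 = 119.3860

c0=(98.89, 280.90) c1=(275.26, 256.60) c2=(253.36, 108.51) c3=(70.27, 119.39)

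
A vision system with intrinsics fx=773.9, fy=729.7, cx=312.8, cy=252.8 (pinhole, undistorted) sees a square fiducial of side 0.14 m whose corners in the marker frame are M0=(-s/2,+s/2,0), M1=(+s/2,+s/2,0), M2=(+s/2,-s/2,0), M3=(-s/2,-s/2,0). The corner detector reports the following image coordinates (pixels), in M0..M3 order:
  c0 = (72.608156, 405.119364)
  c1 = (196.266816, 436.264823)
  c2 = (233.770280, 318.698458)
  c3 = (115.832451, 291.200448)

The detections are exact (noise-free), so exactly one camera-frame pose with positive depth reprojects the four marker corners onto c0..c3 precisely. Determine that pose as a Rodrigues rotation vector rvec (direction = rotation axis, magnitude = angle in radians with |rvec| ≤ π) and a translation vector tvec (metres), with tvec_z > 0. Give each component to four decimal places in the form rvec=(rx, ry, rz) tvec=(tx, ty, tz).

rvec=(-0.3423, 0.0697, 0.2459) tvec=(-0.1735, 0.1260, 0.8486)

Intrinsics K: fx=773.9, fy=729.7, cx=312.8, cy=252.8
Marker side s = 0.14 m; corners in marker frame (Z=0):
  M0 = (-0.0700, +0.0700, 0)
  M1 = (+0.0700, +0.0700, 0)
  M2 = (+0.0700, -0.0700, 0)
  M3 = (-0.0700, -0.0700, 0)
Detected image corners:
  c0 = (72.608156, 405.119364) px
  c1 = (196.266816, 436.264823) px
  c2 = (233.770280, 318.698458) px
  c3 = (115.832451, 291.200448) px
Planar DLT: solve 8×8 A·h = b for H (H[2,2]=1):
  H  [+842.42776 -347.44115 +154.61462]
  H  [+162.46377 +688.30166 +361.14456]
  H  [-0.12852 -0.38122 +1.00000]
B = K⁻¹H; ‖b₁‖=1.178399, ‖b₂‖=1.178399; λ = 2/(‖b₁‖+‖b₂‖) = 0.848609, sign → tz>0 ⇒ λ=+0.848609
r₁ = λ·B[:,0] = (+0.96783,+0.22672,-0.10906); r₂ = λ·B[:,1] = (-0.25022,+0.91254,-0.32351)
r₃ = r₁×r₂ = (+0.02618,+0.34039,+0.93992); SVD([r₁ r₂ r₃]) → R = UVᵀ:
  R  [+0.96783 -0.25022 +0.02618]
  R  [+0.22672 +0.91254 +0.34039]
  R  [-0.10906 -0.32351 +0.93992]
t = (-0.17346, +0.12600, +0.84861) m
tr R = 2.820295; θ = arccos((tr R − 1)/2) = 0.427157 rad = 24.474°
axis k = ((R−Rᵀ)₃₂, (R−Rᵀ)₁₃, (R−Rᵀ)₂₁) / (2 sinθ) = (-0.801256, +0.163222, +0.575627)
rvec = θ·k = (-0.342262, +0.069722, +0.245883)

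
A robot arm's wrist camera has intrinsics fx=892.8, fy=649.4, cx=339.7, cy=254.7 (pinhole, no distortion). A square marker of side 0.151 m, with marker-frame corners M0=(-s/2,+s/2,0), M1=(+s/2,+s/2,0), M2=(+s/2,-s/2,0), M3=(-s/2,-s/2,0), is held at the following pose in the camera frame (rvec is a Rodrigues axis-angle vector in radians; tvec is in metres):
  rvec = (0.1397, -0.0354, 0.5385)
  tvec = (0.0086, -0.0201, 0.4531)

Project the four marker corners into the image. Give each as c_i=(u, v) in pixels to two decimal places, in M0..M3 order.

c0=(154.24, 262.68) c1=(405.79, 369.13) c2=(562.66, 188.45) c3=(304.23, 73.10)

Intrinsics K: fx=892.8, fy=649.4, cx=339.7, cy=254.7
Marker side s = 0.151 m; corners in marker frame (Z=0):
  M0 = (-0.0755, +0.0755, 0)
  M1 = (+0.0755, +0.0755, 0)
  M2 = (+0.0755, -0.0755, 0)
  M3 = (-0.0755, -0.0755, 0)
rvec = (0.1397, -0.0354, 0.5385), |rvec| = θ = 0.55745 rad = 31.940°
Rodrigues: sinθ=0.52902, 1−cosθ=0.15139; R = I + sinθ·[k]× + (1−cosθ)·[k]×²:
    [+0.85811 -0.51345 +0.00306]
    [+0.50863 +0.84922 -0.14186]
    [+0.07025 +0.12329 +0.98988]
t = (0.0086, -0.0201, 0.4531) m
M0: Pc = R·M0+t = (-0.09495, +0.00561, +0.45710); u = 892.8·(-0.09495)/0.45710 + 339.7 = 154.2412, v = 649.4·(+0.00561)/0.45710 + 254.7 = 262.6761
M1: Pc = R·M1+t = (+0.03462, +0.08242, +0.46771); u = 892.8·(+0.03462)/0.46771 + 339.7 = 405.7892, v = 649.4·(+0.08242)/0.46771 + 254.7 = 369.1336
M2: Pc = R·M2+t = (+0.11215, -0.04581, +0.44910); u = 892.8·(+0.11215)/0.44910 + 339.7 = 562.6600, v = 649.4·(-0.04581)/0.44910 + 254.7 = 188.4517
M3: Pc = R·M3+t = (-0.01742, -0.12262, +0.43849); u = 892.8·(-0.01742)/0.43849 + 339.7 = 304.2269, v = 649.4·(-0.12262)/0.43849 + 254.7 = 73.1037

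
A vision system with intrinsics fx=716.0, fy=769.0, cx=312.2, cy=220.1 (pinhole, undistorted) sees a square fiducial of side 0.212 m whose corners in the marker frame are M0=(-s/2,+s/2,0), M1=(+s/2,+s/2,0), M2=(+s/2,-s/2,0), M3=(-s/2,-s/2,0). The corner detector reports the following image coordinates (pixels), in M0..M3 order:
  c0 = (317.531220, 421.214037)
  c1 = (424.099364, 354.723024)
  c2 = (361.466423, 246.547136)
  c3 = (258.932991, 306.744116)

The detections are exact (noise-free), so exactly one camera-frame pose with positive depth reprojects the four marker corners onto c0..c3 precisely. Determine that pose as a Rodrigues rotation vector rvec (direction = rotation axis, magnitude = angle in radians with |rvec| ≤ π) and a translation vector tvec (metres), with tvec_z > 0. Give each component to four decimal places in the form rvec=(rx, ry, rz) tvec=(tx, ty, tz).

rvec=(-0.3587, -0.0702, -0.5104) tvec=(0.0495, 0.1803, 1.2572)

Intrinsics K: fx=716.0, fy=769.0, cx=312.2, cy=220.1
Marker side s = 0.212 m; corners in marker frame (Z=0):
  M0 = (-0.1060, +0.1060, 0)
  M1 = (+0.1060, +0.1060, 0)
  M2 = (+0.1060, -0.1060, 0)
  M3 = (-0.1060, -0.1060, 0)
Detected image corners:
  c0 = (317.531220, 421.214037) px
  c1 = (424.099364, 354.723024) px
  c2 = (361.466423, 246.547136) px
  c3 = (258.932991, 306.744116) px
Planar DLT: solve 8×8 A·h = b for H (H[2,2]=1):
  H  [+534.67217 +199.84955 +340.37388]
  H  [-257.63648 +440.79418 +330.40175]
  H  [+0.12265 -0.25314 +1.00000]
B = K⁻¹H; ‖b₁‖=0.795401, ‖b₂‖=0.795401; λ = 2/(‖b₁‖+‖b₂‖) = 1.257227, sign → tz>0 ⇒ λ=+1.257227
r₁ = λ·B[:,0] = (+0.87160,-0.46534,+0.15420); r₂ = λ·B[:,1] = (+0.48969,+0.81174,-0.31826)
r₃ = r₁×r₂ = (+0.02293,+0.35290,+0.93538); SVD([r₁ r₂ r₃]) → R = UVᵀ:
  R  [+0.87160 +0.48969 +0.02293]
  R  [-0.46534 +0.81174 +0.35290]
  R  [+0.15420 -0.31826 +0.93538]
t = (+0.04947, +0.18033, +1.25723) m
tr R = 2.618714; θ = arccos((tr R − 1)/2) = 0.627739 rad = 35.967°
axis k = ((R−Rᵀ)₃₂, (R−Rᵀ)₁₃, (R−Rᵀ)₂₁) / (2 sinθ) = (-0.571377, -0.111755, -0.813043)
rvec = θ·k = (-0.358676, -0.070153, -0.510379)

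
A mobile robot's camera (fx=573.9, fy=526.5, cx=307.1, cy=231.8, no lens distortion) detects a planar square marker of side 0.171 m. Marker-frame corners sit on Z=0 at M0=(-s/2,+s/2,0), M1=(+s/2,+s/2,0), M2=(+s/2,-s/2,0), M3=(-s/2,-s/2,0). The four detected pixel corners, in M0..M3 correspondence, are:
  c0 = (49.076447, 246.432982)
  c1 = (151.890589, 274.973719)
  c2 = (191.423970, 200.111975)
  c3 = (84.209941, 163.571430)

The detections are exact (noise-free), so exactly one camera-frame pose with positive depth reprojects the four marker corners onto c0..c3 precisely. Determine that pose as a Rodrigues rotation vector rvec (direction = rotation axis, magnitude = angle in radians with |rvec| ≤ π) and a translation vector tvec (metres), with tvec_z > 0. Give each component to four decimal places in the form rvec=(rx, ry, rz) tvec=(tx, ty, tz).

rvec=(0.4756, -0.3251, 0.4357) tvec=(-0.3007, -0.0151, 0.9244)

Intrinsics K: fx=573.9, fy=526.5, cx=307.1, cy=231.8
Marker side s = 0.171 m; corners in marker frame (Z=0):
  M0 = (-0.0855, +0.0855, 0)
  M1 = (+0.0855, +0.0855, 0)
  M2 = (+0.0855, -0.0855, 0)
  M3 = (-0.0855, -0.0855, 0)
Detected image corners:
  c0 = (49.076447, 246.432982) px
  c1 = (151.890589, 274.973719) px
  c2 = (191.423970, 200.111975) px
  c3 = (84.209941, 163.571430) px
Planar DLT: solve 8×8 A·h = b for H (H[2,2]=1):
  H  [+664.81525 -171.42333 +120.44235]
  H  [+284.46344 +548.29665 +223.20995]
  H  [+0.42917 +0.39759 +1.00000]
B = K⁻¹H; ‖b₁‖=1.081772, ‖b₂‖=1.081772; λ = 2/(‖b₁‖+‖b₂‖) = 0.924409, sign → tz>0 ⇒ λ=+0.924409
r₁ = λ·B[:,0] = (+0.85856,+0.32479,+0.39672); r₂ = λ·B[:,1] = (-0.47279,+0.80087,+0.36754)
r₃ = r₁×r₂ = (-0.19835,-0.50312,+0.84115); SVD([r₁ r₂ r₃]) → R = UVᵀ:
  R  [+0.85856 -0.47279 -0.19835]
  R  [+0.32479 +0.80087 -0.50312]
  R  [+0.39672 +0.36754 +0.84115]
t = (-0.30066, -0.01508, +0.92441) m
tr R = 2.500571; θ = arccos((tr R − 1)/2) = 0.722303 rad = 41.385°
axis k = ((R−Rᵀ)₃₂, (R−Rᵀ)₁₃, (R−Rᵀ)₂₁) / (2 sinθ) = (+0.658476, -0.450056, +0.603208)
rvec = θ·k = (+0.475619, -0.325076, +0.435699)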